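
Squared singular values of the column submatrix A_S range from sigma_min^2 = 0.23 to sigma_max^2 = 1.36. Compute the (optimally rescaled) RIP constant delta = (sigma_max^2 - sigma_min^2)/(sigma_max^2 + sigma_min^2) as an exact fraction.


lambda_max - lambda_min = 1.36 - 0.23 = 1.13.
lambda_max + lambda_min = 1.36 + 0.23 = 1.59.
delta = 1.13/1.59 = 113/159.

113/159


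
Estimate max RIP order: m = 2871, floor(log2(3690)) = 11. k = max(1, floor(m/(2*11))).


floor(log2(3690)) = 11.
2*11 = 22.
m/(2*floor(log2(n))) = 2871/22 ≈ 130.5.
floor = 130.
k = max(1, 130) = 130.

130


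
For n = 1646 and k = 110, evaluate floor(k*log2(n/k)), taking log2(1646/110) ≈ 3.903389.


log2(n/k) = log2(1646/110) ≈ 3.903389.
k*log2(n/k) ≈ 110*3.903389 = 429.37279.
floor(429.37279) = 429.

429


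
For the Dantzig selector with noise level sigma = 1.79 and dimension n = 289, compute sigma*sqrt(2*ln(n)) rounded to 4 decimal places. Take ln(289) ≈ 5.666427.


ln(289) ≈ 5.666427.
2*ln(n) ≈ 11.332854.
sqrt(2*ln(n)) ≈ sqrt(11.332854) ≈ 3.36643.
threshold ≈ 1.79*3.36643 = 6.0259097 ≈ 6.0259.

6.0259


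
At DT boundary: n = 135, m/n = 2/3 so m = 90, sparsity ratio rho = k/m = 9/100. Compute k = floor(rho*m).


m = 2/3*135 = 90.
rho = 9/100.
rho*m = 9/100*90 = 8.1.
k = floor(8.1) = 8.

8


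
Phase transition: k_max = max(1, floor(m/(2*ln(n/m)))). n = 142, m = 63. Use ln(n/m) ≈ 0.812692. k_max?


n/m = 142/63.
ln(n/m) ≈ 0.812692.
2*ln(n/m) ≈ 1.625384.
m/(2*ln(n/m)) ≈ 63/1.625384 ≈ 38.7601.
floor = 38.
k_max = max(1, 38) = 38.

38


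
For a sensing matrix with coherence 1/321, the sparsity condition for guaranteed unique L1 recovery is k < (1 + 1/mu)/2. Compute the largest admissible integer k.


1/mu = 321.
1 + 1/mu = 322.
(1 + 1/mu)/2 = 161 is an integer and the inequality is strict, so k_max = 161 - 1 = 160.

160


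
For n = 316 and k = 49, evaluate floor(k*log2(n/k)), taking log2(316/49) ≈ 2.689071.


log2(n/k) = log2(316/49) ≈ 2.689071.
k*log2(n/k) ≈ 49*2.689071 = 131.764479.
floor(131.764479) = 131.

131


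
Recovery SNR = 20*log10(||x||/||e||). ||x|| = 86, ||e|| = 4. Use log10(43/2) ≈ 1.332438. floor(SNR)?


||x||/||e|| = 86/4 = 43/2.
log10(43/2) ≈ 1.332438.
20*log10(||x||/||e||) ≈ 20*1.332438 = 26.64876.
floor(26.64876) = 26.

26


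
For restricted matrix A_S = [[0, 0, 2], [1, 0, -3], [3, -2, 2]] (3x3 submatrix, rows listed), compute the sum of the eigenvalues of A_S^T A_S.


Sum of eigenvalues of A_S^T A_S = trace(A_S^T A_S) = sum of squared column norms of A_S.
A_S^T A_S diagonal: [10, 4, 17].
trace = 10 + 4 + 17 = 31.

31


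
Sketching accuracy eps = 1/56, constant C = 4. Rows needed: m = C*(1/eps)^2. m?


1/eps = 56.
(1/eps)^2 = 3136.
m = 4*3136 = 12544.

12544


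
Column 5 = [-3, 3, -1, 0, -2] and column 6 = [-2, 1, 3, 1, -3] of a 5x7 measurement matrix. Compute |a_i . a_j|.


Inner product: -3*-2 + 3*1 + -1*3 + 0*1 + -2*-3
Products: [6, 3, -3, 0, 6]
Sum = 12.
|dot| = 12.

12


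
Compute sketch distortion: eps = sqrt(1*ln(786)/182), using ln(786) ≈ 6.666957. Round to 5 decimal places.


ln(786) ≈ 6.666957.
1*ln(N)/m ≈ 1*6.666957/182 ≈ 0.03663163.
eps = sqrt(0.03663163) ≈ 0.1913939 ≈ 0.19139.

0.19139


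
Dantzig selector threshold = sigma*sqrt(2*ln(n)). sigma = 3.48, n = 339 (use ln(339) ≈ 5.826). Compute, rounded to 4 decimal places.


ln(339) ≈ 5.826.
2*ln(n) ≈ 11.652.
sqrt(2*ln(n)) ≈ sqrt(11.652) ≈ 3.413503.
threshold ≈ 3.48*3.413503 = 11.87899044 ≈ 11.8790.

11.8790


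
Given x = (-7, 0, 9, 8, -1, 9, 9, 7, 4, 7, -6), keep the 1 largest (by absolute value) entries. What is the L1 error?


Sorted |x_i| descending: [9, 9, 9, 8, 7, 7, 7, 6, 4, 1, 0]
Keep top 1: [9]
Tail entries: [9, 9, 8, 7, 7, 7, 6, 4, 1, 0]
L1 error = sum of tail = 58.

58


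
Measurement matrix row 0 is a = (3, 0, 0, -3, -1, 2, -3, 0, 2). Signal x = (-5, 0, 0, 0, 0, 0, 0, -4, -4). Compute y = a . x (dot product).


Non-zero terms: ['3*-5', '0*-4', '2*-4']
Products: [-15, 0, -8]
y = sum = -23.

-23


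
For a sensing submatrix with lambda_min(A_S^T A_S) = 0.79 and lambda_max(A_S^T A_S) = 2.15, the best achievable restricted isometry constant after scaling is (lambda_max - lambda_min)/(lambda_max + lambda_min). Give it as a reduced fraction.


lambda_max - lambda_min = 2.15 - 0.79 = 1.36.
lambda_max + lambda_min = 2.15 + 0.79 = 2.94.
delta = 1.36/2.94 = 136/294 = 68/147.

68/147


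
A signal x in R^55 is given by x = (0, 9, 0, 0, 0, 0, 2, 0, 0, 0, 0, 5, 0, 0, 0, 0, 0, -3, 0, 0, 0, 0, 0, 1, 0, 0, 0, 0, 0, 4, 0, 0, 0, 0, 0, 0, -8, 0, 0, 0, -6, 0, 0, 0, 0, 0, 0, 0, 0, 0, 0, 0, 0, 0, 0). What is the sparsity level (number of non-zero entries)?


Non-zero positions: [1, 6, 11, 17, 23, 29, 36, 40].
Sparsity = 8.

8


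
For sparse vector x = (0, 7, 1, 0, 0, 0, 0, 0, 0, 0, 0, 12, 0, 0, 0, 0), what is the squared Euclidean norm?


Non-zero entries: [(1, 7), (2, 1), (11, 12)]
Squares: [49, 1, 144]
||x||_2^2 = sum = 194.

194


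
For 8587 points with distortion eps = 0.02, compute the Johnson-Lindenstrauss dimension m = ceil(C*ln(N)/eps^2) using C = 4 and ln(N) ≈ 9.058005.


ln(8587) ≈ 9.058005.
eps^2 = 0.02^2 = 0.0004.
C*ln(N)/eps^2 ≈ 4*9.058005/0.0004 ≈ 90580.05.
m = ceil(90580.05) = 90581.

90581


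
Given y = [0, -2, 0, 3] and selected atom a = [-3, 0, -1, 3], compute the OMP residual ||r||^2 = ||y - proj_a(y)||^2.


a^T a = 19.
a^T y = 9.
coeff = 9/19 = 9/19.
||r||^2 = 166/19.

166/19


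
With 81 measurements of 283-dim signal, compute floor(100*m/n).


100*m/n = 100*81/283 ≈ 28.6219.
floor = 28.

28


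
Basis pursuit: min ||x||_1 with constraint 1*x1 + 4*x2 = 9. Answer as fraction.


Axis intercepts:
  x1 = 9, x2 = 0: L1 = 9
  x1 = 0, x2 = 9/4: L1 = 9/4
x* = (0, 9/4)
||x*||_1 = 9/4.

9/4


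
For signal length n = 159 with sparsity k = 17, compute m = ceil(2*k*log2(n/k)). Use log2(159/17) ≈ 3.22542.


log2(n/k) = log2(159/17) ≈ 3.22542.
2*k*log2(n/k) ≈ 2*17*3.22542 = 109.66428.
m = ceil(109.66428) = 110.

110


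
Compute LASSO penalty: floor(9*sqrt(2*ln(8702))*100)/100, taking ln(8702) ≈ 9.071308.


ln(8702) ≈ 9.071308.
2*ln(n) ≈ 18.142616.
sqrt(2*ln(n)) ≈ sqrt(18.142616) ≈ 4.259415.
lambda ≈ 9*4.259415 = 38.334735.
floor(lambda*100)/100 = 38.33.

38.33


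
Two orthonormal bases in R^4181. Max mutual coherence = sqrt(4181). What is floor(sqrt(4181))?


64^2 = 4096 <= 4181 < 4225 = 65^2, so 64 <= sqrt(4181) < 65.
floor(sqrt(4181)) = 64.

64


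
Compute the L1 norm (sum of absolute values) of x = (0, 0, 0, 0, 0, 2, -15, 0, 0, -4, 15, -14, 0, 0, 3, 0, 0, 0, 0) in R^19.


Non-zero entries: [(5, 2), (6, -15), (9, -4), (10, 15), (11, -14), (14, 3)]
Absolute values: [2, 15, 4, 15, 14, 3]
||x||_1 = sum = 53.

53


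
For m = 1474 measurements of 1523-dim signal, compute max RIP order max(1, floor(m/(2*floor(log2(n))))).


floor(log2(1523)) = 10.
2*10 = 20.
m/(2*floor(log2(n))) = 1474/20 ≈ 73.7.
floor = 73.
k = max(1, 73) = 73.

73


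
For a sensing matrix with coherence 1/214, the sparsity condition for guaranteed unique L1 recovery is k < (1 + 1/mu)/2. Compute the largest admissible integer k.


1/mu = 214.
1 + 1/mu = 215.
(1 + 1/mu)/2 = 107.5 is not an integer, so k_max = floor(107.5) = 107.

107


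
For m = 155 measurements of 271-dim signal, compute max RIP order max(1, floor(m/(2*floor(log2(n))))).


floor(log2(271)) = 8.
2*8 = 16.
m/(2*floor(log2(n))) = 155/16 ≈ 9.6875.
floor = 9.
k = max(1, 9) = 9.

9


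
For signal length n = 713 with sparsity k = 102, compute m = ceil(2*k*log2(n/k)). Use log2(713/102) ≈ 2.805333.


log2(n/k) = log2(713/102) ≈ 2.805333.
2*k*log2(n/k) ≈ 2*102*2.805333 = 572.287932.
m = ceil(572.287932) = 573.

573


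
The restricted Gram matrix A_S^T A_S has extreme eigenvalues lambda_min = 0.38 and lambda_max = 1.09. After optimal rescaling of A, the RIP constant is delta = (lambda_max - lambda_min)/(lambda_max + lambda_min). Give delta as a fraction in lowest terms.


lambda_max - lambda_min = 1.09 - 0.38 = 0.71.
lambda_max + lambda_min = 1.09 + 0.38 = 1.47.
delta = 0.71/1.47 = 71/147.

71/147


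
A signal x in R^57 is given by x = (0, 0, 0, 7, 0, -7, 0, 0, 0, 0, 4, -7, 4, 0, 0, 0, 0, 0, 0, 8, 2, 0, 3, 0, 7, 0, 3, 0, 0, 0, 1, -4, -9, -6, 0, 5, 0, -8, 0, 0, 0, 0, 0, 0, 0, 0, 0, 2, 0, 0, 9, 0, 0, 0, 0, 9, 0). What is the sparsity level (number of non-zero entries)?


Non-zero positions: [3, 5, 10, 11, 12, 19, 20, 22, 24, 26, 30, 31, 32, 33, 35, 37, 47, 50, 55].
Sparsity = 19.

19


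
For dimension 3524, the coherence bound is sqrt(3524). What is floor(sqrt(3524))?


59^2 = 3481 <= 3524 < 3600 = 60^2, so 59 <= sqrt(3524) < 60.
floor(sqrt(3524)) = 59.

59


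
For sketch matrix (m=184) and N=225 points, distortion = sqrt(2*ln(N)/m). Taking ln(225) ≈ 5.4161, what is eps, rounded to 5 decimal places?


ln(225) ≈ 5.4161.
2*ln(N)/m ≈ 2*5.4161/184 ≈ 0.05887065.
eps = sqrt(0.05887065) ≈ 0.2426327 ≈ 0.24263.

0.24263


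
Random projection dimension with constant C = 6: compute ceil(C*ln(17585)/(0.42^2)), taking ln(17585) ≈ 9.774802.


ln(17585) ≈ 9.774802.
eps^2 = 0.42^2 = 0.1764.
C*ln(N)/eps^2 ≈ 6*9.774802/0.1764 ≈ 332.4763.
m = ceil(332.4763) = 333.

333


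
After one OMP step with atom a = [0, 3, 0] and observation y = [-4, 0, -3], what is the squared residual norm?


a^T a = 9.
a^T y = 0.
coeff = 0/9 = 0.
||r||^2 = 25.

25


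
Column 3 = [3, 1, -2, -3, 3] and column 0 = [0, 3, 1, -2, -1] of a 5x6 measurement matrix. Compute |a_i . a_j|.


Inner product: 3*0 + 1*3 + -2*1 + -3*-2 + 3*-1
Products: [0, 3, -2, 6, -3]
Sum = 4.
|dot| = 4.

4


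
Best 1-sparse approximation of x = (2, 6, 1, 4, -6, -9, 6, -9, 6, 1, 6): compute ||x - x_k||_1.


Sorted |x_i| descending: [9, 9, 6, 6, 6, 6, 6, 4, 2, 1, 1]
Keep top 1: [9]
Tail entries: [9, 6, 6, 6, 6, 6, 4, 2, 1, 1]
L1 error = sum of tail = 47.

47


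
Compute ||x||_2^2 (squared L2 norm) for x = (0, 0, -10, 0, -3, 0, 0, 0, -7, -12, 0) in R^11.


Non-zero entries: [(2, -10), (4, -3), (8, -7), (9, -12)]
Squares: [100, 9, 49, 144]
||x||_2^2 = sum = 302.

302


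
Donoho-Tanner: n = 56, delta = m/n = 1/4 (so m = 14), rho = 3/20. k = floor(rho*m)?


m = 1/4*56 = 14.
rho = 3/20.
rho*m = 3/20*14 = 2.1.
k = floor(2.1) = 2.

2


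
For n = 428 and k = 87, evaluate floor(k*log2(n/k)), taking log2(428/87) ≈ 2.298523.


log2(n/k) = log2(428/87) ≈ 2.298523.
k*log2(n/k) ≈ 87*2.298523 = 199.971501.
floor(199.971501) = 199.

199


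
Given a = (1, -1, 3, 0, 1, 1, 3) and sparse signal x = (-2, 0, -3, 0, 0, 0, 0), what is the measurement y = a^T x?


Non-zero terms: ['1*-2', '3*-3']
Products: [-2, -9]
y = sum = -11.

-11


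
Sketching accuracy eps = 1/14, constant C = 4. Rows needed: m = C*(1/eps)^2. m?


1/eps = 14.
(1/eps)^2 = 196.
m = 4*196 = 784.

784


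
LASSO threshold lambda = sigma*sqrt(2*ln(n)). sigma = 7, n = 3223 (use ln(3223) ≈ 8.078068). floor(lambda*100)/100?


ln(3223) ≈ 8.078068.
2*ln(n) ≈ 16.156136.
sqrt(2*ln(n)) ≈ sqrt(16.156136) ≈ 4.01947.
lambda ≈ 7*4.01947 = 28.13629.
floor(lambda*100)/100 = 28.13.

28.13


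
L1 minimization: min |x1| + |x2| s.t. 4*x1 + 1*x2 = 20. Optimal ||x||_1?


Axis intercepts:
  x1 = 5, x2 = 0: L1 = 5
  x1 = 0, x2 = 20: L1 = 20
x* = (5, 0)
||x*||_1 = 5.

5


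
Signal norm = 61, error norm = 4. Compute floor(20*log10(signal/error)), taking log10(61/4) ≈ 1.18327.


||x||/||e|| = 61/4.
log10(61/4) ≈ 1.18327.
20*log10(||x||/||e||) ≈ 20*1.18327 = 23.6654.
floor(23.6654) = 23.

23


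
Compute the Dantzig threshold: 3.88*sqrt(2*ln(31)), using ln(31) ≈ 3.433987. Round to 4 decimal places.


ln(31) ≈ 3.433987.
2*ln(n) ≈ 6.867974.
sqrt(2*ln(n)) ≈ sqrt(6.867974) ≈ 2.620682.
threshold ≈ 3.88*2.620682 = 10.16824616 ≈ 10.1682.

10.1682


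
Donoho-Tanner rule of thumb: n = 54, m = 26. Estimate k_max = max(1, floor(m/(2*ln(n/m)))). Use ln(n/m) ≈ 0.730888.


n/m = 54/26 = 27/13.
ln(n/m) ≈ 0.730888.
2*ln(n/m) ≈ 1.461776.
m/(2*ln(n/m)) ≈ 26/1.461776 ≈ 17.7866.
floor = 17.
k_max = max(1, 17) = 17.

17


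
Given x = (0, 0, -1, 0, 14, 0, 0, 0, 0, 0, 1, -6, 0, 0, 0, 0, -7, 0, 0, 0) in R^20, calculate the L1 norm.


Non-zero entries: [(2, -1), (4, 14), (10, 1), (11, -6), (16, -7)]
Absolute values: [1, 14, 1, 6, 7]
||x||_1 = sum = 29.

29


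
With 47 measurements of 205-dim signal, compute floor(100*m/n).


100*m/n = 100*47/205 ≈ 22.9268.
floor = 22.

22


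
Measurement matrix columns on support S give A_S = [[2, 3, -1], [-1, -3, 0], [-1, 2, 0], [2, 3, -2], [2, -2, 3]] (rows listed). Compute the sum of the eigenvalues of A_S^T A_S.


Sum of eigenvalues of A_S^T A_S = trace(A_S^T A_S) = sum of squared column norms of A_S.
A_S^T A_S diagonal: [14, 35, 14].
trace = 14 + 35 + 14 = 63.

63


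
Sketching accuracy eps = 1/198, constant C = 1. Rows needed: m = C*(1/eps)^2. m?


1/eps = 198.
(1/eps)^2 = 39204.
m = 1*39204 = 39204.

39204


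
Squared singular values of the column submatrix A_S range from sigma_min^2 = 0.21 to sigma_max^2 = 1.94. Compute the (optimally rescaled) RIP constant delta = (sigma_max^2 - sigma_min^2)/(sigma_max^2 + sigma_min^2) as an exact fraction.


lambda_max - lambda_min = 1.94 - 0.21 = 1.73.
lambda_max + lambda_min = 1.94 + 0.21 = 2.15.
delta = 1.73/2.15 = 173/215.

173/215


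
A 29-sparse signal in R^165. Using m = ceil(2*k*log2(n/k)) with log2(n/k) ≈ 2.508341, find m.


log2(n/k) = log2(165/29) ≈ 2.508341.
2*k*log2(n/k) ≈ 2*29*2.508341 = 145.483778.
m = ceil(145.483778) = 146.

146


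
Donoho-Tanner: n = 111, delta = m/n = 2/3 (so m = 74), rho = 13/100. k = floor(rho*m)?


m = 2/3*111 = 74.
rho = 13/100.
rho*m = 13/100*74 = 9.62.
k = floor(9.62) = 9.

9


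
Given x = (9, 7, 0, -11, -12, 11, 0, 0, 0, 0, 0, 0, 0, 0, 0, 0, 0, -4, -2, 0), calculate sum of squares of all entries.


Non-zero entries: [(0, 9), (1, 7), (3, -11), (4, -12), (5, 11), (17, -4), (18, -2)]
Squares: [81, 49, 121, 144, 121, 16, 4]
||x||_2^2 = sum = 536.

536


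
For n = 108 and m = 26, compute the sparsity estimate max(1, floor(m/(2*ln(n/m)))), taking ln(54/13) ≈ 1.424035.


n/m = 108/26 = 54/13.
ln(n/m) ≈ 1.424035.
2*ln(n/m) ≈ 2.84807.
m/(2*ln(n/m)) ≈ 26/2.84807 ≈ 9.129.
floor = 9.
k_max = max(1, 9) = 9.

9


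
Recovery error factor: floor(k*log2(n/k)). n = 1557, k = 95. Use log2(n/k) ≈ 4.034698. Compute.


log2(n/k) = log2(1557/95) ≈ 4.034698.
k*log2(n/k) ≈ 95*4.034698 = 383.29631.
floor(383.29631) = 383.

383


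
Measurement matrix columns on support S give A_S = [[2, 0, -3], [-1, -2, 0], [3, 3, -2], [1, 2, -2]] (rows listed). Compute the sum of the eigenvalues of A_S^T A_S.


Sum of eigenvalues of A_S^T A_S = trace(A_S^T A_S) = sum of squared column norms of A_S.
A_S^T A_S diagonal: [15, 17, 17].
trace = 15 + 17 + 17 = 49.

49


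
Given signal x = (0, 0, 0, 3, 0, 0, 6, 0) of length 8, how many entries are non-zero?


Non-zero positions: [3, 6].
Sparsity = 2.

2


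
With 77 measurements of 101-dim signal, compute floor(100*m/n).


100*m/n = 100*77/101 ≈ 76.2376.
floor = 76.

76


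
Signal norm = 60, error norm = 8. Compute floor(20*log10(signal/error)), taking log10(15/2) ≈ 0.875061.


||x||/||e|| = 60/8 = 15/2.
log10(15/2) ≈ 0.875061.
20*log10(||x||/||e||) ≈ 20*0.875061 = 17.50122.
floor(17.50122) = 17.

17


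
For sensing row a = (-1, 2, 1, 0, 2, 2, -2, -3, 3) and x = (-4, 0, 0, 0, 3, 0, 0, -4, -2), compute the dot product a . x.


Non-zero terms: ['-1*-4', '2*3', '-3*-4', '3*-2']
Products: [4, 6, 12, -6]
y = sum = 16.

16


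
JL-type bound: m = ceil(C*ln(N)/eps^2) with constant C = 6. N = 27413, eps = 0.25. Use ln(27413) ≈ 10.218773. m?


ln(27413) ≈ 10.218773.
eps^2 = 0.25^2 = 0.0625.
C*ln(N)/eps^2 ≈ 6*10.218773/0.0625 ≈ 981.0022.
m = ceil(981.0022) = 982.

982


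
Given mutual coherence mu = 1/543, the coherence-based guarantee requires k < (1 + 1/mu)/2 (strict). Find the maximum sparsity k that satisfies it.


1/mu = 543.
1 + 1/mu = 544.
(1 + 1/mu)/2 = 272 is an integer and the inequality is strict, so k_max = 272 - 1 = 271.

271


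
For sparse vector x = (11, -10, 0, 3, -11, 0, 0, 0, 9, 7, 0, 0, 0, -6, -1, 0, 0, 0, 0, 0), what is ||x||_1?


Non-zero entries: [(0, 11), (1, -10), (3, 3), (4, -11), (8, 9), (9, 7), (13, -6), (14, -1)]
Absolute values: [11, 10, 3, 11, 9, 7, 6, 1]
||x||_1 = sum = 58.

58


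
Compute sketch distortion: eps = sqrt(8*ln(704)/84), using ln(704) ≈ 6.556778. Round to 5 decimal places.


ln(704) ≈ 6.556778.
8*ln(N)/m ≈ 8*6.556778/84 ≈ 0.62445505.
eps = sqrt(0.62445505) ≈ 0.7902247 ≈ 0.79022.

0.79022


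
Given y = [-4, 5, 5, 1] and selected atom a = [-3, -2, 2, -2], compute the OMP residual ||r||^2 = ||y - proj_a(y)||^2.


a^T a = 21.
a^T y = 10.
coeff = 10/21 = 10/21.
||r||^2 = 1307/21.

1307/21


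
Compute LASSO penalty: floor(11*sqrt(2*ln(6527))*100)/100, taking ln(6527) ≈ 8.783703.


ln(6527) ≈ 8.783703.
2*ln(n) ≈ 17.567406.
sqrt(2*ln(n)) ≈ sqrt(17.567406) ≈ 4.191349.
lambda ≈ 11*4.191349 = 46.104839.
floor(lambda*100)/100 = 46.10.

46.10


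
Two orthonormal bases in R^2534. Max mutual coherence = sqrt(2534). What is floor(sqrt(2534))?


50^2 = 2500 <= 2534 < 2601 = 51^2, so 50 <= sqrt(2534) < 51.
floor(sqrt(2534)) = 50.

50


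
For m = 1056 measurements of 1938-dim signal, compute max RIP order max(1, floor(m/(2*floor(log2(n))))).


floor(log2(1938)) = 10.
2*10 = 20.
m/(2*floor(log2(n))) = 1056/20 ≈ 52.8.
floor = 52.
k = max(1, 52) = 52.

52


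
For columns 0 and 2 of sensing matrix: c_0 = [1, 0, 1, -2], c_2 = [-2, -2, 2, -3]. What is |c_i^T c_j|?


Inner product: 1*-2 + 0*-2 + 1*2 + -2*-3
Products: [-2, 0, 2, 6]
Sum = 6.
|dot| = 6.

6


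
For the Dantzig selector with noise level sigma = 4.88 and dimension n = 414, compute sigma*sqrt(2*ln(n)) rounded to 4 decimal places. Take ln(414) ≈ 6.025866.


ln(414) ≈ 6.025866.
2*ln(n) ≈ 12.051732.
sqrt(2*ln(n)) ≈ sqrt(12.051732) ≈ 3.47156.
threshold ≈ 4.88*3.47156 = 16.9412128 ≈ 16.9412.

16.9412


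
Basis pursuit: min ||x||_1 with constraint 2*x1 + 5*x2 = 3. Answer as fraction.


Axis intercepts:
  x1 = 3/2, x2 = 0: L1 = 3/2
  x1 = 0, x2 = 3/5: L1 = 3/5
x* = (0, 3/5)
||x*||_1 = 3/5.

3/5


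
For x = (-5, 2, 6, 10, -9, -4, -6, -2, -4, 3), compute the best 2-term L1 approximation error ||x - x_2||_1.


Sorted |x_i| descending: [10, 9, 6, 6, 5, 4, 4, 3, 2, 2]
Keep top 2: [10, 9]
Tail entries: [6, 6, 5, 4, 4, 3, 2, 2]
L1 error = sum of tail = 32.

32


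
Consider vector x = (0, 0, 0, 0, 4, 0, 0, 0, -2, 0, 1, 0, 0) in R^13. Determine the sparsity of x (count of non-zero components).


Non-zero positions: [4, 8, 10].
Sparsity = 3.

3


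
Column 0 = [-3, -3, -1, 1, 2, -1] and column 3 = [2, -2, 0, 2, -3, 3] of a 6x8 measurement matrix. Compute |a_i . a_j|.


Inner product: -3*2 + -3*-2 + -1*0 + 1*2 + 2*-3 + -1*3
Products: [-6, 6, 0, 2, -6, -3]
Sum = -7.
|dot| = 7.

7


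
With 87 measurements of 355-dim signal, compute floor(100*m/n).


100*m/n = 100*87/355 ≈ 24.507.
floor = 24.

24


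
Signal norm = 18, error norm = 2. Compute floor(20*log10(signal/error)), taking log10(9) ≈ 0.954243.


||x||/||e|| = 18/2 = 9.
log10(9) ≈ 0.954243.
20*log10(||x||/||e||) ≈ 20*0.954243 = 19.08486.
floor(19.08486) = 19.

19


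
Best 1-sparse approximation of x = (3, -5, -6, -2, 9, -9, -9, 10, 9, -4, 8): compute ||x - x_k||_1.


Sorted |x_i| descending: [10, 9, 9, 9, 9, 8, 6, 5, 4, 3, 2]
Keep top 1: [10]
Tail entries: [9, 9, 9, 9, 8, 6, 5, 4, 3, 2]
L1 error = sum of tail = 64.

64


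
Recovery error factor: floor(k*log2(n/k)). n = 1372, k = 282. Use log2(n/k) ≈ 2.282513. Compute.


log2(n/k) = log2(1372/282) ≈ 2.282513.
k*log2(n/k) ≈ 282*2.282513 = 643.668666.
floor(643.668666) = 643.

643


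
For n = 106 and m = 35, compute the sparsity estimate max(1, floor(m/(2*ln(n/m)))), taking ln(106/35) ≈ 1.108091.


n/m = 106/35.
ln(n/m) ≈ 1.108091.
2*ln(n/m) ≈ 2.216182.
m/(2*ln(n/m)) ≈ 35/2.216182 ≈ 15.7929.
floor = 15.
k_max = max(1, 15) = 15.

15


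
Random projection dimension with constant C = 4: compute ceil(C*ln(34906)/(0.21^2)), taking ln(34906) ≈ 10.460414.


ln(34906) ≈ 10.460414.
eps^2 = 0.21^2 = 0.0441.
C*ln(N)/eps^2 ≈ 4*10.460414/0.0441 ≈ 948.7904.
m = ceil(948.7904) = 949.

949


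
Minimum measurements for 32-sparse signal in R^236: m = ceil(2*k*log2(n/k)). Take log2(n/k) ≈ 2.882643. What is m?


log2(n/k) = log2(236/32) ≈ 2.882643.
2*k*log2(n/k) ≈ 2*32*2.882643 = 184.489152.
m = ceil(184.489152) = 185.

185


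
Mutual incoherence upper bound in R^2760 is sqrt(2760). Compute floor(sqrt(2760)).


52^2 = 2704 <= 2760 < 2809 = 53^2, so 52 <= sqrt(2760) < 53.
floor(sqrt(2760)) = 52.

52


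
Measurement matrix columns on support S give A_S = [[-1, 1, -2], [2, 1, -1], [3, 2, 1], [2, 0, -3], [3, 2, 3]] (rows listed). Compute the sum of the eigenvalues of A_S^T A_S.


Sum of eigenvalues of A_S^T A_S = trace(A_S^T A_S) = sum of squared column norms of A_S.
A_S^T A_S diagonal: [27, 10, 24].
trace = 27 + 10 + 24 = 61.

61


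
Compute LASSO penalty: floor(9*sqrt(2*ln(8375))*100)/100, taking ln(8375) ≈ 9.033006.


ln(8375) ≈ 9.033006.
2*ln(n) ≈ 18.066012.
sqrt(2*ln(n)) ≈ sqrt(18.066012) ≈ 4.250413.
lambda ≈ 9*4.250413 = 38.253717.
floor(lambda*100)/100 = 38.25.

38.25


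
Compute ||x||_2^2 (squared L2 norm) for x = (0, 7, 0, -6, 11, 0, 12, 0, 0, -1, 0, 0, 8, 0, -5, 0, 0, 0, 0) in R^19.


Non-zero entries: [(1, 7), (3, -6), (4, 11), (6, 12), (9, -1), (12, 8), (14, -5)]
Squares: [49, 36, 121, 144, 1, 64, 25]
||x||_2^2 = sum = 440.

440


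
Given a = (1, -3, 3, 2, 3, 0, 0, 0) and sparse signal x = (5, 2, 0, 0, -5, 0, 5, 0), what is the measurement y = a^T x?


Non-zero terms: ['1*5', '-3*2', '3*-5', '0*5']
Products: [5, -6, -15, 0]
y = sum = -16.

-16


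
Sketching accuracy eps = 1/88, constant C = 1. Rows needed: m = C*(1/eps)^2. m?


1/eps = 88.
(1/eps)^2 = 7744.
m = 1*7744 = 7744.

7744


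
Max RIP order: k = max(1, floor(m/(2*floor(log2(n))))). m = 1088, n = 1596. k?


floor(log2(1596)) = 10.
2*10 = 20.
m/(2*floor(log2(n))) = 1088/20 ≈ 54.4.
floor = 54.
k = max(1, 54) = 54.

54


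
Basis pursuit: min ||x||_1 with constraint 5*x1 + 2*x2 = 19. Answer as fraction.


Axis intercepts:
  x1 = 19/5, x2 = 0: L1 = 19/5
  x1 = 0, x2 = 19/2: L1 = 19/2
x* = (19/5, 0)
||x*||_1 = 19/5.

19/5


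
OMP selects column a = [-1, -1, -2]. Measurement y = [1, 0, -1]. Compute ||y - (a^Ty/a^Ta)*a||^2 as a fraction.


a^T a = 6.
a^T y = 1.
coeff = 1/6 = 1/6.
||r||^2 = 11/6.

11/6


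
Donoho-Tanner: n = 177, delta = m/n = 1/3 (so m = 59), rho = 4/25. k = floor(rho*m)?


m = 1/3*177 = 59.
rho = 4/25.
rho*m = 4/25*59 = 9.44.
k = floor(9.44) = 9.

9


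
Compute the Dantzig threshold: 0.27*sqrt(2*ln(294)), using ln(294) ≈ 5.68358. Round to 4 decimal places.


ln(294) ≈ 5.68358.
2*ln(n) ≈ 11.36716.
sqrt(2*ln(n)) ≈ sqrt(11.36716) ≈ 3.371522.
threshold ≈ 0.27*3.371522 = 0.91031094 ≈ 0.9103.

0.9103


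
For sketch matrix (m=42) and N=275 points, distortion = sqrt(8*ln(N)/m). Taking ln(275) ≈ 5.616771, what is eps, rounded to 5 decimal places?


ln(275) ≈ 5.616771.
8*ln(N)/m ≈ 8*5.616771/42 ≈ 1.06986114.
eps = sqrt(1.06986114) ≈ 1.0343409 ≈ 1.03434.

1.03434


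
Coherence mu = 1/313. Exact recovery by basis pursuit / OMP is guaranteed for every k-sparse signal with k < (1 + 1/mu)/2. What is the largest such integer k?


1/mu = 313.
1 + 1/mu = 314.
(1 + 1/mu)/2 = 157 is an integer and the inequality is strict, so k_max = 157 - 1 = 156.

156


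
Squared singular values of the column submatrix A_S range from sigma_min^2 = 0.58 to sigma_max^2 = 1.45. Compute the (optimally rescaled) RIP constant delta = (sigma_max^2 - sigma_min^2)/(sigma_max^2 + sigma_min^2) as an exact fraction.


lambda_max - lambda_min = 1.45 - 0.58 = 0.87.
lambda_max + lambda_min = 1.45 + 0.58 = 2.03.
delta = 0.87/2.03 = 87/203 = 3/7.

3/7


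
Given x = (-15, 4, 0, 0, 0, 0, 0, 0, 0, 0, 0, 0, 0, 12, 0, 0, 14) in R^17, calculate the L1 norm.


Non-zero entries: [(0, -15), (1, 4), (13, 12), (16, 14)]
Absolute values: [15, 4, 12, 14]
||x||_1 = sum = 45.

45


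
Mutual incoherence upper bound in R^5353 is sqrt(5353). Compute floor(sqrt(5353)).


73^2 = 5329 <= 5353 < 5476 = 74^2, so 73 <= sqrt(5353) < 74.
floor(sqrt(5353)) = 73.

73


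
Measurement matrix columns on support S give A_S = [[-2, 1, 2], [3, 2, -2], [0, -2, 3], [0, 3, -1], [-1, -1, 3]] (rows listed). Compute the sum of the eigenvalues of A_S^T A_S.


Sum of eigenvalues of A_S^T A_S = trace(A_S^T A_S) = sum of squared column norms of A_S.
A_S^T A_S diagonal: [14, 19, 27].
trace = 14 + 19 + 27 = 60.

60


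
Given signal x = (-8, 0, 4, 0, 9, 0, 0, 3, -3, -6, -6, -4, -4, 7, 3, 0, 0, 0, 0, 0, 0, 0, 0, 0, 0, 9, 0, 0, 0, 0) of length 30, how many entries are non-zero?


Non-zero positions: [0, 2, 4, 7, 8, 9, 10, 11, 12, 13, 14, 25].
Sparsity = 12.

12


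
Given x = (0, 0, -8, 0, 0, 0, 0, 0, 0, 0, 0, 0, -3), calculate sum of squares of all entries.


Non-zero entries: [(2, -8), (12, -3)]
Squares: [64, 9]
||x||_2^2 = sum = 73.

73


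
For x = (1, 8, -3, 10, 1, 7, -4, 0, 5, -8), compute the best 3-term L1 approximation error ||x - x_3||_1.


Sorted |x_i| descending: [10, 8, 8, 7, 5, 4, 3, 1, 1, 0]
Keep top 3: [10, 8, 8]
Tail entries: [7, 5, 4, 3, 1, 1, 0]
L1 error = sum of tail = 21.

21


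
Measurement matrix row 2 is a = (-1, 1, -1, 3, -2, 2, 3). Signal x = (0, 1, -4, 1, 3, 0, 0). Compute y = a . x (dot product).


Non-zero terms: ['1*1', '-1*-4', '3*1', '-2*3']
Products: [1, 4, 3, -6]
y = sum = 2.

2


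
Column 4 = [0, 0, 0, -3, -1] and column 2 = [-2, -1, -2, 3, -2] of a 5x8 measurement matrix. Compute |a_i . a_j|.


Inner product: 0*-2 + 0*-1 + 0*-2 + -3*3 + -1*-2
Products: [0, 0, 0, -9, 2]
Sum = -7.
|dot| = 7.

7


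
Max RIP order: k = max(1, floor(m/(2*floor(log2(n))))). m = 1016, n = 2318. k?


floor(log2(2318)) = 11.
2*11 = 22.
m/(2*floor(log2(n))) = 1016/22 ≈ 46.1818.
floor = 46.
k = max(1, 46) = 46.

46


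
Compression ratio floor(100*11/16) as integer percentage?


100*m/n = 100*11/16 ≈ 68.75.
floor = 68.

68


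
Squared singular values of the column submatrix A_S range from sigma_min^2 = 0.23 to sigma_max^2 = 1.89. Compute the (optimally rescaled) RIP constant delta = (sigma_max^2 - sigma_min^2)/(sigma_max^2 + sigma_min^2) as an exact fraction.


lambda_max - lambda_min = 1.89 - 0.23 = 1.66.
lambda_max + lambda_min = 1.89 + 0.23 = 2.12.
delta = 1.66/2.12 = 166/212 = 83/106.

83/106


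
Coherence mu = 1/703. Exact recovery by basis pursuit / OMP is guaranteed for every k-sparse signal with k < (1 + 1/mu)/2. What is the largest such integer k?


1/mu = 703.
1 + 1/mu = 704.
(1 + 1/mu)/2 = 352 is an integer and the inequality is strict, so k_max = 352 - 1 = 351.

351


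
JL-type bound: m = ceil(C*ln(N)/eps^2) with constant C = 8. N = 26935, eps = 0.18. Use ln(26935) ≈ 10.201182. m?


ln(26935) ≈ 10.201182.
eps^2 = 0.18^2 = 0.0324.
C*ln(N)/eps^2 ≈ 8*10.201182/0.0324 ≈ 2518.8104.
m = ceil(2518.8104) = 2519.

2519


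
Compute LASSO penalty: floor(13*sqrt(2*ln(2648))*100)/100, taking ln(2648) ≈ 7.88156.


ln(2648) ≈ 7.88156.
2*ln(n) ≈ 15.76312.
sqrt(2*ln(n)) ≈ sqrt(15.76312) ≈ 3.97028.
lambda ≈ 13*3.97028 = 51.61364.
floor(lambda*100)/100 = 51.61.

51.61


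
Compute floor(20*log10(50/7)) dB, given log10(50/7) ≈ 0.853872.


||x||/||e|| = 50/7.
log10(50/7) ≈ 0.853872.
20*log10(||x||/||e||) ≈ 20*0.853872 = 17.07744.
floor(17.07744) = 17.

17


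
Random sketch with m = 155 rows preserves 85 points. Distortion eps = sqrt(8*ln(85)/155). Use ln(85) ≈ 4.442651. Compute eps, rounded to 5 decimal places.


ln(85) ≈ 4.442651.
8*ln(N)/m ≈ 8*4.442651/155 ≈ 0.22929812.
eps = sqrt(0.22929812) ≈ 0.4788508 ≈ 0.47885.

0.47885


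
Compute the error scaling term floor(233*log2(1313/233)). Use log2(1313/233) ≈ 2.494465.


log2(n/k) = log2(1313/233) ≈ 2.494465.
k*log2(n/k) ≈ 233*2.494465 = 581.210345.
floor(581.210345) = 581.

581


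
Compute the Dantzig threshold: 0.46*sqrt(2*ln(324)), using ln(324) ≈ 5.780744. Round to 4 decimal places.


ln(324) ≈ 5.780744.
2*ln(n) ≈ 11.561488.
sqrt(2*ln(n)) ≈ sqrt(11.561488) ≈ 3.400219.
threshold ≈ 0.46*3.400219 = 1.56410074 ≈ 1.5641.

1.5641


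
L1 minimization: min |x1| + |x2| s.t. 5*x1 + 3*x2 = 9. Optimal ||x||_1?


Axis intercepts:
  x1 = 9/5, x2 = 0: L1 = 9/5
  x1 = 0, x2 = 3: L1 = 3
x* = (9/5, 0)
||x*||_1 = 9/5.

9/5


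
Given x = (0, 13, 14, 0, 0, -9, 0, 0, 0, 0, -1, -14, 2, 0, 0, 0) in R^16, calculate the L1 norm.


Non-zero entries: [(1, 13), (2, 14), (5, -9), (10, -1), (11, -14), (12, 2)]
Absolute values: [13, 14, 9, 1, 14, 2]
||x||_1 = sum = 53.

53


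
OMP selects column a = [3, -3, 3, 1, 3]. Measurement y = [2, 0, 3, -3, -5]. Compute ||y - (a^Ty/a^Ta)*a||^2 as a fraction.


a^T a = 37.
a^T y = -3.
coeff = -3/37 = -3/37.
||r||^2 = 1730/37.

1730/37


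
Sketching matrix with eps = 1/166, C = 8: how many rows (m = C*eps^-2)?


1/eps = 166.
(1/eps)^2 = 27556.
m = 8*27556 = 220448.

220448


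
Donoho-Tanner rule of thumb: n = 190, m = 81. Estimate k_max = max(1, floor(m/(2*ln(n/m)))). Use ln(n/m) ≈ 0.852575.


n/m = 190/81.
ln(n/m) ≈ 0.852575.
2*ln(n/m) ≈ 1.70515.
m/(2*ln(n/m)) ≈ 81/1.70515 ≈ 47.5032.
floor = 47.
k_max = max(1, 47) = 47.

47


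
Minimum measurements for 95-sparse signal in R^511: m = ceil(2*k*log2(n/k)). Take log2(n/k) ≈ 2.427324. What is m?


log2(n/k) = log2(511/95) ≈ 2.427324.
2*k*log2(n/k) ≈ 2*95*2.427324 = 461.19156.
m = ceil(461.19156) = 462.

462


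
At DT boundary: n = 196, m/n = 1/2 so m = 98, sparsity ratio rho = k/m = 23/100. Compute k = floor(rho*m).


m = 1/2*196 = 98.
rho = 23/100.
rho*m = 23/100*98 = 22.54.
k = floor(22.54) = 22.

22


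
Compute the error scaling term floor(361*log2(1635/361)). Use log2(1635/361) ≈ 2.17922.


log2(n/k) = log2(1635/361) ≈ 2.17922.
k*log2(n/k) ≈ 361*2.17922 = 786.69842.
floor(786.69842) = 786.

786


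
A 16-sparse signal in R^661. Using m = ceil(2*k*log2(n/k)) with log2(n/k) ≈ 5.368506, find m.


log2(n/k) = log2(661/16) ≈ 5.368506.
2*k*log2(n/k) ≈ 2*16*5.368506 = 171.792192.
m = ceil(171.792192) = 172.

172


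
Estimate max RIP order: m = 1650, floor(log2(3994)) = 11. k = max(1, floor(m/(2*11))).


floor(log2(3994)) = 11.
2*11 = 22.
m/(2*floor(log2(n))) = 1650/22 ≈ 75.0.
floor = 75.
k = max(1, 75) = 75.

75


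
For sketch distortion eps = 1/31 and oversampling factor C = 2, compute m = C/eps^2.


1/eps = 31.
(1/eps)^2 = 961.
m = 2*961 = 1922.

1922


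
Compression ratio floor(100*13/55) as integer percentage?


100*m/n = 100*13/55 ≈ 23.6364.
floor = 23.

23


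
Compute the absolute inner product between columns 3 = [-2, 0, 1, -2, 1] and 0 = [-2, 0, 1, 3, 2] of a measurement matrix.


Inner product: -2*-2 + 0*0 + 1*1 + -2*3 + 1*2
Products: [4, 0, 1, -6, 2]
Sum = 1.
|dot| = 1.

1


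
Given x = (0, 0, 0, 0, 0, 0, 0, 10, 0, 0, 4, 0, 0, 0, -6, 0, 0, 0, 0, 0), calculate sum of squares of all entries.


Non-zero entries: [(7, 10), (10, 4), (14, -6)]
Squares: [100, 16, 36]
||x||_2^2 = sum = 152.

152


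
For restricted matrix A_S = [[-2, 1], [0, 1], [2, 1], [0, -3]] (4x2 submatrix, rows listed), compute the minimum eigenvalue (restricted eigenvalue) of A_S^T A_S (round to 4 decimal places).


A_S^T A_S = [[8, 0], [0, 12]].
trace = 20.
det = 96.
disc = trace^2 - 4*det = 400 - 4*96 = 16.
sqrt(16) = 4.
lam_min = (20 - 4)/2 = 8 = 8.0000.

8.0000


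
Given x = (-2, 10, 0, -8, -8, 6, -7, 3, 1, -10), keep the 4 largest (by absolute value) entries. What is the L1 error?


Sorted |x_i| descending: [10, 10, 8, 8, 7, 6, 3, 2, 1, 0]
Keep top 4: [10, 10, 8, 8]
Tail entries: [7, 6, 3, 2, 1, 0]
L1 error = sum of tail = 19.

19


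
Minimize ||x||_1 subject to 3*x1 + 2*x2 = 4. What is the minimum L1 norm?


Axis intercepts:
  x1 = 4/3, x2 = 0: L1 = 4/3
  x1 = 0, x2 = 2: L1 = 2
x* = (4/3, 0)
||x*||_1 = 4/3.

4/3


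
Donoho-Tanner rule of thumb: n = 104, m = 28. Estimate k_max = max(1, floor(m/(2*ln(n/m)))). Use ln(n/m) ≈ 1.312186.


n/m = 104/28 = 26/7.
ln(n/m) ≈ 1.312186.
2*ln(n/m) ≈ 2.624372.
m/(2*ln(n/m)) ≈ 28/2.624372 ≈ 10.6692.
floor = 10.
k_max = max(1, 10) = 10.

10


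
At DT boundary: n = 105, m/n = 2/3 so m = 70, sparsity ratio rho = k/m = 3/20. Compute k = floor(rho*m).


m = 2/3*105 = 70.
rho = 3/20.
rho*m = 3/20*70 = 10.5.
k = floor(10.5) = 10.

10


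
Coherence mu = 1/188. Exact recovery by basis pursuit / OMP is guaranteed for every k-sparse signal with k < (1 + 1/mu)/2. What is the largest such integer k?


1/mu = 188.
1 + 1/mu = 189.
(1 + 1/mu)/2 = 94.5 is not an integer, so k_max = floor(94.5) = 94.

94


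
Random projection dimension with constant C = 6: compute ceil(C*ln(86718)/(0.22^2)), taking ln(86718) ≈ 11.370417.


ln(86718) ≈ 11.370417.
eps^2 = 0.22^2 = 0.0484.
C*ln(N)/eps^2 ≈ 6*11.370417/0.0484 ≈ 1409.5558.
m = ceil(1409.5558) = 1410.

1410


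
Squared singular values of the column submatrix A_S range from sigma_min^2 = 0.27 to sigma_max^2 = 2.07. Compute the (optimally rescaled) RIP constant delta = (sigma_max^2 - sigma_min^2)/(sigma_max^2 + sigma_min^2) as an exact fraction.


lambda_max - lambda_min = 2.07 - 0.27 = 1.80.
lambda_max + lambda_min = 2.07 + 0.27 = 2.34.
delta = 1.80/2.34 = 180/234 = 10/13.

10/13


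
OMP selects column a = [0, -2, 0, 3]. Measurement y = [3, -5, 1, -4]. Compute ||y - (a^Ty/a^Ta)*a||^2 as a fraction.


a^T a = 13.
a^T y = -2.
coeff = -2/13 = -2/13.
||r||^2 = 659/13.

659/13


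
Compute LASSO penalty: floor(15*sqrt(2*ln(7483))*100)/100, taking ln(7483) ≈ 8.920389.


ln(7483) ≈ 8.920389.
2*ln(n) ≈ 17.840778.
sqrt(2*ln(n)) ≈ sqrt(17.840778) ≈ 4.223835.
lambda ≈ 15*4.223835 = 63.357525.
floor(lambda*100)/100 = 63.35.

63.35


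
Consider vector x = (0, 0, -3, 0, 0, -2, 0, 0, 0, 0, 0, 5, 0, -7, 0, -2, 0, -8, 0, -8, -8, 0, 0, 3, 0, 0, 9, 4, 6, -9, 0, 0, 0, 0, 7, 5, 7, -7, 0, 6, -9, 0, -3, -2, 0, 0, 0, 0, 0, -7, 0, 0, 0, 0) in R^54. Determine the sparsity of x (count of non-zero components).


Non-zero positions: [2, 5, 11, 13, 15, 17, 19, 20, 23, 26, 27, 28, 29, 34, 35, 36, 37, 39, 40, 42, 43, 49].
Sparsity = 22.

22


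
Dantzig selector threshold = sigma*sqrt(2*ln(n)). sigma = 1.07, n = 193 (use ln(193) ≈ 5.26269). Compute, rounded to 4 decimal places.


ln(193) ≈ 5.26269.
2*ln(n) ≈ 10.52538.
sqrt(2*ln(n)) ≈ sqrt(10.52538) ≈ 3.244284.
threshold ≈ 1.07*3.244284 = 3.47138388 ≈ 3.4714.

3.4714


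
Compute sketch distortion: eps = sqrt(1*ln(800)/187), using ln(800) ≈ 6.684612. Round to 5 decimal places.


ln(800) ≈ 6.684612.
1*ln(N)/m ≈ 1*6.684612/187 ≈ 0.03574659.
eps = sqrt(0.03574659) ≈ 0.1890677 ≈ 0.18907.

0.18907


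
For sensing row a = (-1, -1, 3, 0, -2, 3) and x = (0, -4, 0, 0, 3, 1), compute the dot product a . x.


Non-zero terms: ['-1*-4', '-2*3', '3*1']
Products: [4, -6, 3]
y = sum = 1.

1


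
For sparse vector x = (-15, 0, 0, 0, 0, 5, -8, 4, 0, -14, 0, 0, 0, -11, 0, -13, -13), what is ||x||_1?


Non-zero entries: [(0, -15), (5, 5), (6, -8), (7, 4), (9, -14), (13, -11), (15, -13), (16, -13)]
Absolute values: [15, 5, 8, 4, 14, 11, 13, 13]
||x||_1 = sum = 83.

83


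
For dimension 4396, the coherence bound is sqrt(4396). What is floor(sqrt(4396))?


66^2 = 4356 <= 4396 < 4489 = 67^2, so 66 <= sqrt(4396) < 67.
floor(sqrt(4396)) = 66.

66


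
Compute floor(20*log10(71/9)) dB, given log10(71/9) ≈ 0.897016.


||x||/||e|| = 71/9.
log10(71/9) ≈ 0.897016.
20*log10(||x||/||e||) ≈ 20*0.897016 = 17.94032.
floor(17.94032) = 17.

17


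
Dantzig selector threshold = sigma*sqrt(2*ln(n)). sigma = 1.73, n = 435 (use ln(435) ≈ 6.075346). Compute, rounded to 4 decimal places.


ln(435) ≈ 6.075346.
2*ln(n) ≈ 12.150692.
sqrt(2*ln(n)) ≈ sqrt(12.150692) ≈ 3.485784.
threshold ≈ 1.73*3.485784 = 6.03040632 ≈ 6.0304.

6.0304


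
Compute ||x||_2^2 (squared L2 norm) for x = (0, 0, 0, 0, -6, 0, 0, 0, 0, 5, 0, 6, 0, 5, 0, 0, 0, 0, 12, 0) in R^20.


Non-zero entries: [(4, -6), (9, 5), (11, 6), (13, 5), (18, 12)]
Squares: [36, 25, 36, 25, 144]
||x||_2^2 = sum = 266.

266


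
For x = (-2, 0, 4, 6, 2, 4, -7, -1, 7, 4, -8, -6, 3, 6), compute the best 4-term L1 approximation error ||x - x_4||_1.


Sorted |x_i| descending: [8, 7, 7, 6, 6, 6, 4, 4, 4, 3, 2, 2, 1, 0]
Keep top 4: [8, 7, 7, 6]
Tail entries: [6, 6, 4, 4, 4, 3, 2, 2, 1, 0]
L1 error = sum of tail = 32.

32


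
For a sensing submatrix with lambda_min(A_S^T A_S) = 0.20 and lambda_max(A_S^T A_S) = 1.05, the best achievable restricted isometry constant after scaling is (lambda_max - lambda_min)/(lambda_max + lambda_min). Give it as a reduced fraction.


lambda_max - lambda_min = 1.05 - 0.20 = 0.85.
lambda_max + lambda_min = 1.05 + 0.20 = 1.25.
delta = 0.85/1.25 = 85/125 = 17/25.

17/25


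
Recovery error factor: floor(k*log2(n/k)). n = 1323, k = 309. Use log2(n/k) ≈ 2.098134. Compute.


log2(n/k) = log2(1323/309) ≈ 2.098134.
k*log2(n/k) ≈ 309*2.098134 = 648.323406.
floor(648.323406) = 648.

648


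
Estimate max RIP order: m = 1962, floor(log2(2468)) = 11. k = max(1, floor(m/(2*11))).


floor(log2(2468)) = 11.
2*11 = 22.
m/(2*floor(log2(n))) = 1962/22 ≈ 89.1818.
floor = 89.
k = max(1, 89) = 89.

89


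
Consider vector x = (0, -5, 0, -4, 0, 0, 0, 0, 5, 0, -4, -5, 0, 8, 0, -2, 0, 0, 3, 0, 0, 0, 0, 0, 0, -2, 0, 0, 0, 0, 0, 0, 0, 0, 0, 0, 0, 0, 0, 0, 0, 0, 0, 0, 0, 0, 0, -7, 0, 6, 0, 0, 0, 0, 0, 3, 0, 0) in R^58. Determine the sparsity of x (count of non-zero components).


Non-zero positions: [1, 3, 8, 10, 11, 13, 15, 18, 25, 47, 49, 55].
Sparsity = 12.

12


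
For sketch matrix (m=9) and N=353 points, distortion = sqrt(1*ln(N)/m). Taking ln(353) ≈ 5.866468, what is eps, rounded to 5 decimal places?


ln(353) ≈ 5.866468.
1*ln(N)/m ≈ 1*5.866468/9 ≈ 0.65182978.
eps = sqrt(0.65182978) ≈ 0.8073598 ≈ 0.80736.

0.80736


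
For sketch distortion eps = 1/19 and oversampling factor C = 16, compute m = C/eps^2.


1/eps = 19.
(1/eps)^2 = 361.
m = 16*361 = 5776.

5776


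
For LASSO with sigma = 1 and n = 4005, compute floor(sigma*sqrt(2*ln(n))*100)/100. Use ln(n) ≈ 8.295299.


ln(4005) ≈ 8.295299.
2*ln(n) ≈ 16.590598.
sqrt(2*ln(n)) ≈ sqrt(16.590598) ≈ 4.073156.
lambda ≈ 1*4.073156 = 4.073156.
floor(lambda*100)/100 = 4.07.

4.07


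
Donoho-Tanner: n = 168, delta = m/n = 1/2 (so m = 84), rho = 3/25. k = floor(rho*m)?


m = 1/2*168 = 84.
rho = 3/25.
rho*m = 3/25*84 = 10.08.
k = floor(10.08) = 10.

10


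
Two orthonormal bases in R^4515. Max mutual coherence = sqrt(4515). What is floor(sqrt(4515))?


67^2 = 4489 <= 4515 < 4624 = 68^2, so 67 <= sqrt(4515) < 68.
floor(sqrt(4515)) = 67.

67


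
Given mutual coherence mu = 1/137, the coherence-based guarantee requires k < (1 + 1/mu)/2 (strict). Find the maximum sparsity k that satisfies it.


1/mu = 137.
1 + 1/mu = 138.
(1 + 1/mu)/2 = 69 is an integer and the inequality is strict, so k_max = 69 - 1 = 68.

68


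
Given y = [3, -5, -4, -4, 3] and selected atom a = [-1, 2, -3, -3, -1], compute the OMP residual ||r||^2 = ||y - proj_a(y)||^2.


a^T a = 24.
a^T y = 8.
coeff = 8/24 = 1/3.
||r||^2 = 217/3.

217/3


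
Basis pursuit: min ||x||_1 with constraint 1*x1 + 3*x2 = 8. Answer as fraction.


Axis intercepts:
  x1 = 8, x2 = 0: L1 = 8
  x1 = 0, x2 = 8/3: L1 = 8/3
x* = (0, 8/3)
||x*||_1 = 8/3.

8/3
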